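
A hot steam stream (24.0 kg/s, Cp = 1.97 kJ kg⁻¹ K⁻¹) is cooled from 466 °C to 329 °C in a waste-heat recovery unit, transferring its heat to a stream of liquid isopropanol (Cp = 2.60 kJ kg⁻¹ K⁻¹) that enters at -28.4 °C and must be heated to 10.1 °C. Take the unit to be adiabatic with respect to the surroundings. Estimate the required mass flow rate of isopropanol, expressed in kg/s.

Heat released by hot stream: Q = 24.0 × 1.97 × (466 − 329) = 6477.4 kJ/s
Energy balance on cold side (adiabatic exchanger): Q = ṁ_c·Cp_c·(T_c,out − T_c,in)
ṁ_c = 6477.4 / [2.60 × (10.1 − -28.4)] = 64.709 kg/s

ṁ_c = 64.7 kg/s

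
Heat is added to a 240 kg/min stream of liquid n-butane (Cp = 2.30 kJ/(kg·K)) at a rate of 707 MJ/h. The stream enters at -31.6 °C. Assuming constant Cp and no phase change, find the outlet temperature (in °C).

Q = 707 MJ/h = 11783 kJ/min
ΔT = Q/(ṁ·Cp) = 11783/(240×2.30) = 21.347 K
T_out = -31.6 + 21.347 = -10.253 °C

T_out = -10.3 °C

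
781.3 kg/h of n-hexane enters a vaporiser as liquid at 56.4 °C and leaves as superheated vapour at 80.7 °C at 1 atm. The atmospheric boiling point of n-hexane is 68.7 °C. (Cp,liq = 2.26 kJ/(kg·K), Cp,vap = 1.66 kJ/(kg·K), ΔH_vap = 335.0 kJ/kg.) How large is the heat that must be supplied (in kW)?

Q = 83.1 kW

liquid 56.4→68.7 °C: 27.798 kJ/kg
vaporisation at 68.7 °C: 335 kJ/kg
vapour 68.7→80.7 °C: 19.92 kJ/kg
Δh = 27.798 + 335 + 19.92 = 382.72 kJ/kg
Q = ṁ·Δh = 781.3 kg/h × 382.72 kJ/kg = 299020 kJ/h
|Q| = 83.06 kW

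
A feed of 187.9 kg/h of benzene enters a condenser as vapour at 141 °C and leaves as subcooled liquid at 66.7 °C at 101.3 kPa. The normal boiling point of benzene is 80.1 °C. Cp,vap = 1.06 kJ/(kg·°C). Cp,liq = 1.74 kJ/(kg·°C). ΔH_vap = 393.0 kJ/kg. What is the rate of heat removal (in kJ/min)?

vapour 141→80.1 °C: -64.554 kJ/kg
condensation at 80.1 °C: -393 kJ/kg
liquid 80.1→66.7 °C: -23.316 kJ/kg
Δh = -64.554 + -393 + -23.316 = -480.87 kJ/kg
Q = ṁ·Δh = 187.9 kg/h × -480.87 kJ/kg = -90355 kJ/h
|Q| = 25.099 kW = 1505.9 kJ/min

Q_c = 1510 kJ/min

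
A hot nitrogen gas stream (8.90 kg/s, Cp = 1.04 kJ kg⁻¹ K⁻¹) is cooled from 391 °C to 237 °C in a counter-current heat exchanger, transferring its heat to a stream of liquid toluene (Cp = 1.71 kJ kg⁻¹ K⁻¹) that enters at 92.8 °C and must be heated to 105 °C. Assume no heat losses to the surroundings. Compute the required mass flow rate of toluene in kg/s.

ṁ_c = 68.3 kg/s

Heat released by hot stream: Q = 8.90 × 1.04 × (391 − 237) = 1425.4 kJ/s
Energy balance on cold side (adiabatic exchanger): Q = ṁ_c·Cp_c·(T_c,out − T_c,in)
ṁ_c = 1425.4 / [1.71 × (105 − 92.8)] = 68.326 kg/s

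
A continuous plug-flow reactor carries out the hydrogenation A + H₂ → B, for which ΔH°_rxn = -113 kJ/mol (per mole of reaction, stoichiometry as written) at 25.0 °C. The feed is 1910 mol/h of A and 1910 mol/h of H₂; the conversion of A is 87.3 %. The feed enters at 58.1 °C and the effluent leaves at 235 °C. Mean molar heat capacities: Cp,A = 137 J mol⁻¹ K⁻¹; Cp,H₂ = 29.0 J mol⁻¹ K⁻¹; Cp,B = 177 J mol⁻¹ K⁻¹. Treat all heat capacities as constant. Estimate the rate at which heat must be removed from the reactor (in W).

Q_out = 35700 W

Extent of reaction ξ = 0.873 × 1910 = 1667.4 mol/h
Reaction term: ξ·ΔH°_rxn = 1667.4 × -113 = -188420 kJ/h
Sensible, feed 58.1→25 °C: -10495 kJ/h
Outlet flows (mol/h): A 242.57, H₂ 242.57, B 1667.4
Sensible, products 25→235 °C: 70434 kJ/h
Q = ΔH = -128480 kJ/h = -35.689 kW
Heat removed = 35689 W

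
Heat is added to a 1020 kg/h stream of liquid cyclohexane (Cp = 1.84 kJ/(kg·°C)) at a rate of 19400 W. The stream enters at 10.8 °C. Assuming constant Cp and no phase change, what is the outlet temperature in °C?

Q = 19400 W = 69840 kJ/h
ΔT = Q/(ṁ·Cp) = 69840/(1020×1.84) = 37.212 K
T_out = 10.8 + 37.212 = 48.012 °C

T_out = 48.0 °C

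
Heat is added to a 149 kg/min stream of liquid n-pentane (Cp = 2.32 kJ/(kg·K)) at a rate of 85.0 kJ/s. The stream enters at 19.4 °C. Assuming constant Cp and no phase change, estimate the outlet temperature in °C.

T_out = 34.2 °C

Q = 85.0 kJ/s = 5100 kJ/min
ΔT = Q/(ṁ·Cp) = 5100/(149×2.32) = 14.754 K
T_out = 19.4 + 14.754 = 34.154 °C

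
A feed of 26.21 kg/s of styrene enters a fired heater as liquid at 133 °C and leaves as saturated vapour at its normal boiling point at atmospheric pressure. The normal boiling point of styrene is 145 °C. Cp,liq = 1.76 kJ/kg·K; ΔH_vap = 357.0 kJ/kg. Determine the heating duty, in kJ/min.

Q = 595000 kJ/min

liquid 133→145 °C: 21.12 kJ/kg
vaporisation at 145 °C: 357 kJ/kg
Δh = 21.12 + 357 = 378.12 kJ/kg
Q = ṁ·Δh = 26.21 kg/s × 378.12 kJ/kg = 9910.5 kJ/s
|Q| = 9910.5 kW = 594630 kJ/min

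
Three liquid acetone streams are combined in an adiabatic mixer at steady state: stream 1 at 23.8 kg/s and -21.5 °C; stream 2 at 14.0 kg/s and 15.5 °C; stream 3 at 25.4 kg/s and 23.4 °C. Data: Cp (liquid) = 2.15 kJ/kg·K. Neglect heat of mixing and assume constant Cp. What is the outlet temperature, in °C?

T_out = 4.74 °C

Adiabatic, steady state ⇒ Σ ṁᵢCp,ᵢ(T_out − Tᵢ) = 0
T_out = Σ ṁᵢCp,ᵢTᵢ / Σ ṁᵢCp,ᵢ
      = 644.27 / 135.88 = 4.7415 °C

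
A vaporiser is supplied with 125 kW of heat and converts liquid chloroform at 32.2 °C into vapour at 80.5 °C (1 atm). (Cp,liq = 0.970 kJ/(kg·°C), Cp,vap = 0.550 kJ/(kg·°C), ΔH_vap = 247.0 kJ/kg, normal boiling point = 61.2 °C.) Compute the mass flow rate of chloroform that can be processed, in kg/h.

Δh = 0.970×(61.2−32.2) + 247.0 + 0.550×(80.5−61.2) = 285.75 kJ/kg
Q = 125 kW = 125 kJ/s = 450000 kJ/h
ṁ = Q/Δh = 450000 / 285.75 = 1574.8 kg/h

ṁ = 1570 kg/h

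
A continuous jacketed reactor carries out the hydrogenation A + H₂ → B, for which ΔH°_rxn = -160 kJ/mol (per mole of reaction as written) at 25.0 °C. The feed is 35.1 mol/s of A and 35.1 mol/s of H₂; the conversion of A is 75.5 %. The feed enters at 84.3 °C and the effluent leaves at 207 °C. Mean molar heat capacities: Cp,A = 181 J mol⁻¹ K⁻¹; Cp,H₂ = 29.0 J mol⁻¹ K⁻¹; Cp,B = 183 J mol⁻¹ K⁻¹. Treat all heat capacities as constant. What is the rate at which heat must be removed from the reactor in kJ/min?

Q_out = 208000 kJ/min

Extent of reaction ξ = 0.755 × 35.1 = 26.501 mol/s
Reaction term: ξ·ΔH°_rxn = 26.501 × -160 = -4240.1 kJ/s
Sensible, feed 84.3→25 °C: -437.1 kJ/s
Outlet flows (mol/s): A 8.5995, H₂ 8.5995, B 26.501
Sensible, products 25→207 °C: 1211.3 kJ/s
Q = ΔH = -3465.9 kJ/s = -3465.9 kW
Heat removed = 207950 kJ/min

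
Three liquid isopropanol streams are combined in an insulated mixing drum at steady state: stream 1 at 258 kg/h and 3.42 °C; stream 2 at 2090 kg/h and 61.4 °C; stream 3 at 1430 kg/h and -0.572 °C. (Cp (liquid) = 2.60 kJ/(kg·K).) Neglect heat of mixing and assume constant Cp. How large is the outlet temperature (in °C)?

T_out = 34.0 °C

Adiabatic, steady state ⇒ Σ ṁᵢCp,ᵢ(T_out − Tᵢ) = 0
T_out = Σ ṁᵢCp,ᵢTᵢ / Σ ṁᵢCp,ᵢ
      = 333820 / 9822.8 = 33.984 °C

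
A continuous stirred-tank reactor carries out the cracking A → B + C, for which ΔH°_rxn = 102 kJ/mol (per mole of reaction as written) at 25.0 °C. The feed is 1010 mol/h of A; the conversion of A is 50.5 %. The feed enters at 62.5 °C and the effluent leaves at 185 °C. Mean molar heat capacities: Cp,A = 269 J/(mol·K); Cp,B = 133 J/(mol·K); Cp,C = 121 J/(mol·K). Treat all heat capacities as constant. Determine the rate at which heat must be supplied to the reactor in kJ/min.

Q_in = 1400 kJ/min

Extent of reaction ξ = 0.505 × 1010 = 510.05 mol/h
Reaction term: ξ·ΔH°_rxn = 510.05 × 102 = 52025 kJ/h
Sensible, feed 62.5→25 °C: -10188 kJ/h
Outlet flows (mol/h): A 499.95, B 510.05, C 510.05
Sensible, products 25→185 °C: 42246 kJ/h
Q = ΔH = 84083 kJ/h = 23.356 kW
Heat supplied = 1401.4 kJ/min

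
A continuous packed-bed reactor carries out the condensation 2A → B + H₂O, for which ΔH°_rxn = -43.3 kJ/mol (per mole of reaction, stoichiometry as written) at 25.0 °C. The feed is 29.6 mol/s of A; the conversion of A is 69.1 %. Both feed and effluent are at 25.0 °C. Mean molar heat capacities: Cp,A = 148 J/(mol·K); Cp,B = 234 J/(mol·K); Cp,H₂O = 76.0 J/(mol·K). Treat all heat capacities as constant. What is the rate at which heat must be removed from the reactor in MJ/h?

Extent of reaction ξ = 0.691 × 29.6 / 2 = 10.227 mol/s
Reaction term: ξ·ΔH°_rxn = 10.227 × -43.3 = -442.82 kJ/s
Q = ΔH = -442.82 kJ/s = -442.82 kW
Heat removed = 1594.2 MJ/h

Q_out = 1590 MJ/h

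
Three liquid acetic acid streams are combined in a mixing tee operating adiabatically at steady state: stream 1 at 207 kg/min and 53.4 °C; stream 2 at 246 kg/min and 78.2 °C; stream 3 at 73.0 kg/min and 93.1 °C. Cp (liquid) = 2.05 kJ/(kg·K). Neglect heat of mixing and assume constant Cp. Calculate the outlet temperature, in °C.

Adiabatic, steady state ⇒ Σ ṁᵢCp,ᵢ(T_out − Tᵢ) = 0
Σ ṁᵢCp,ᵢTᵢ = 207×2.05×53.4 + 246×2.05×78.2 + 73.0×2.05×93.1 = 76029
Σ ṁᵢCp,ᵢ = 207×2.05 + 246×2.05 + 73.0×2.05 = 1078.3
T_out = 76029 / 1078.3 = 70.508 °C

T_out = 70.5 °C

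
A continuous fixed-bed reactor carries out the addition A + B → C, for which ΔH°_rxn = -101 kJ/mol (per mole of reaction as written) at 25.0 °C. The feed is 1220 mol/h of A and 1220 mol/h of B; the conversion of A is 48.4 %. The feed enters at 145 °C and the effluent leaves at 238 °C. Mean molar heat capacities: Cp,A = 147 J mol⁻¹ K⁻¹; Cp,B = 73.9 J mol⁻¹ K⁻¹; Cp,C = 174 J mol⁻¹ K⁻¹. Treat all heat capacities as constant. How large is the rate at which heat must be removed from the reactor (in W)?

Q_out = 11200 W

Extent of reaction ξ = 0.484 × 1220 = 590.48 mol/h
Reaction term: ξ·ΔH°_rxn = 590.48 × -101 = -59638 kJ/h
Sensible, feed 145→25 °C: -32340 kJ/h
Outlet flows (mol/h): A 629.52, B 629.52, C 590.48
Sensible, products 25→238 °C: 51504 kJ/h
Q = ΔH = -40474 kJ/h = -11.243 kW
Heat removed = 11243 W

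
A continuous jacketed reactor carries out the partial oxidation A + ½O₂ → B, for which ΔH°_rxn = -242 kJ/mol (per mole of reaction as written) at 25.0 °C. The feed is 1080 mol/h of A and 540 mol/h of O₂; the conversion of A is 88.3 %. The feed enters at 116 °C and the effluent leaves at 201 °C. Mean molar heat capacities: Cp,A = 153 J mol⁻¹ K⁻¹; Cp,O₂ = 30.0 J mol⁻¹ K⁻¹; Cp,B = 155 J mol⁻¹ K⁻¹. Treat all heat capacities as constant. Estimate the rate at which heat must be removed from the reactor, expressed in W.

Extent of reaction ξ = 0.883 × 1080 = 953.64 mol/h
Reaction term: ξ·ΔH°_rxn = 953.64 × -242 = -230780 kJ/h
Sensible, feed 116→25 °C: -16511 kJ/h
Outlet flows (mol/h): A 126.36, O₂ 63.18, B 953.64
Sensible, products 25→201 °C: 29752 kJ/h
Q = ΔH = -217540 kJ/h = -60.428 kW
Heat removed = 60428 W

Q_out = 60400 W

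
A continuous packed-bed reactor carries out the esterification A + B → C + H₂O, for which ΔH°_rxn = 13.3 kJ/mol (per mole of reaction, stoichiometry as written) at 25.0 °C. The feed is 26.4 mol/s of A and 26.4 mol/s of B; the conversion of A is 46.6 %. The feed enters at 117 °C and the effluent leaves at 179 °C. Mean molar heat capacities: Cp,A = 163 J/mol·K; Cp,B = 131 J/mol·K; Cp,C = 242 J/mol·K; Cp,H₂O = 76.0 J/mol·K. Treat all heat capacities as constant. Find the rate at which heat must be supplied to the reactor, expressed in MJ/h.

Q_in = 2490 MJ/h

Extent of reaction ξ = 0.466 × 26.4 = 12.302 mol/s
Reaction term: ξ·ΔH°_rxn = 12.302 × 13.3 = 163.62 kJ/s
Sensible, feed 117→25 °C: -714.07 kJ/s
Outlet flows (mol/s): A 14.098, B 14.098, C 12.302, H₂O 12.302
Sensible, products 25→179 °C: 1240.8 kJ/s
Q = ΔH = 690.31 kJ/s = 690.31 kW
Heat supplied = 2485.1 MJ/h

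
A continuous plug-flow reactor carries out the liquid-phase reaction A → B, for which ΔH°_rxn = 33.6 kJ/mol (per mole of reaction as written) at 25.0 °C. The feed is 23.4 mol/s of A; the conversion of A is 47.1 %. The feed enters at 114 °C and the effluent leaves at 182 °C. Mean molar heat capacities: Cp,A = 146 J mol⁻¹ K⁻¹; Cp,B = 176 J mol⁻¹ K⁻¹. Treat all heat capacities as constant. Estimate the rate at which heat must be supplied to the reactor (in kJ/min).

Q_in = 39300 kJ/min

Extent of reaction ξ = 0.471 × 23.4 = 11.021 mol/s
Reaction term: ξ·ΔH°_rxn = 11.021 × 33.6 = 370.32 kJ/s
Sensible, feed 114→25 °C: -304.06 kJ/s
Outlet flows (mol/s): A 12.379, B 11.021
Sensible, products 25→182 °C: 588.29 kJ/s
Q = ΔH = 654.55 kJ/s = 654.55 kW
Heat supplied = 39273 kJ/min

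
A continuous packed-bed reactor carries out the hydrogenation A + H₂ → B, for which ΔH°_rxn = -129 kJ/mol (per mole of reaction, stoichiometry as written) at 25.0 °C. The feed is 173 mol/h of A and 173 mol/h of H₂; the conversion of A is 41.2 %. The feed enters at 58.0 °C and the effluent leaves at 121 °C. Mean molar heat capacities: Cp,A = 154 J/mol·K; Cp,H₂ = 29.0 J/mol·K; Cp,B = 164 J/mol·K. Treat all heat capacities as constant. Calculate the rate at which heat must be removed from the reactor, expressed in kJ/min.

Extent of reaction ξ = 0.412 × 173 = 71.276 mol/h
Reaction term: ξ·ΔH°_rxn = 71.276 × -129 = -9194.6 kJ/h
Sensible, feed 58.0→25 °C: -1044.7 kJ/h
Outlet flows (mol/h): A 101.72, H₂ 101.72, B 71.276
Sensible, products 25→121 °C: 2909.3 kJ/h
Q = ΔH = -7330.1 kJ/h = -2.0361 kW
Heat removed = 122.17 kJ/min

Q_out = 122 kJ/min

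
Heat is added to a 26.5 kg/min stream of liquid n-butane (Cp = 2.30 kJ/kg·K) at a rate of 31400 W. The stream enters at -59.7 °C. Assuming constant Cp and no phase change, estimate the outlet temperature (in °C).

Q = 31400 W = 1884 kJ/min
ΔT = Q/(ṁ·Cp) = 1884/(26.5×2.30) = 30.911 K
T_out = -59.7 + 30.911 = -28.789 °C

T_out = -28.8 °C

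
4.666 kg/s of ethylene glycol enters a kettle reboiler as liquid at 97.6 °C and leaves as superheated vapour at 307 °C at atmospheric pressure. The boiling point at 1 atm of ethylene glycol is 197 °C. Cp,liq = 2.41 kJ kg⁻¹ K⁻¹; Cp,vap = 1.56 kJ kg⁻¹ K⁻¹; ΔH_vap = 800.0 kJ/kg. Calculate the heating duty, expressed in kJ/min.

Q = 339000 kJ/min

liquid 97.6→197 °C: 239.55 kJ/kg
vaporisation at 197 °C: 800 kJ/kg
vapour 197→307 °C: 171.6 kJ/kg
Δh = 239.55 + 800 + 171.6 = 1211.2 kJ/kg
Q = ṁ·Δh = 4.666 kg/s × 1211.2 kJ/kg = 5651.2 kJ/s
|Q| = 5651.2 kW = 339070 kJ/min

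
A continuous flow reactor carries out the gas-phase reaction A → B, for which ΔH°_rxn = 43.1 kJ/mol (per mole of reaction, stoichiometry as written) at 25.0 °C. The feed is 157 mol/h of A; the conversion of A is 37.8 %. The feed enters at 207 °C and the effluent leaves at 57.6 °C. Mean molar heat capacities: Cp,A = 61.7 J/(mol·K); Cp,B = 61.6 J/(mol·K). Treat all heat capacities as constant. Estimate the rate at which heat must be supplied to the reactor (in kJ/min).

Q_in = 18.5 kJ/min

Extent of reaction ξ = 0.378 × 157 = 59.346 mol/h
Reaction term: ξ·ΔH°_rxn = 59.346 × 43.1 = 2557.8 kJ/h
Sensible, feed 207→25 °C: -1763 kJ/h
Outlet flows (mol/h): A 97.654, B 59.346
Sensible, products 25→57.6 °C: 315.6 kJ/h
Q = ΔH = 1110.4 kJ/h = 0.30844 kW
Heat supplied = 18.507 kJ/min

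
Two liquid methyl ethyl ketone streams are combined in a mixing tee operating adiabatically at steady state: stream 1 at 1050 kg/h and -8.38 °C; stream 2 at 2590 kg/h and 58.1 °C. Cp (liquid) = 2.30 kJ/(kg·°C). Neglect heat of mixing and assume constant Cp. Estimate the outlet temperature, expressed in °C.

Adiabatic, steady state ⇒ Σ ṁᵢCp,ᵢ(T_out − Tᵢ) = 0
T_out = Σ ṁᵢCp,ᵢTᵢ / Σ ṁᵢCp,ᵢ
      = 325860 / 8372 = 38.923 °C

T_out = 38.9 °C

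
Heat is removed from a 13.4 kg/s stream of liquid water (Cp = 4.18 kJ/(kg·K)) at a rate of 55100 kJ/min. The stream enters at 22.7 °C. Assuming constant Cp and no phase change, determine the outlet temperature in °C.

T_out = 6.30 °C

Q = 55100 kJ/min = 918.33 kJ/s
ΔT = Q/(ṁ·Cp) = 918.33/(13.4×4.18) = 16.395 K
T_out = 22.7 − 16.395 = 6.3047 °C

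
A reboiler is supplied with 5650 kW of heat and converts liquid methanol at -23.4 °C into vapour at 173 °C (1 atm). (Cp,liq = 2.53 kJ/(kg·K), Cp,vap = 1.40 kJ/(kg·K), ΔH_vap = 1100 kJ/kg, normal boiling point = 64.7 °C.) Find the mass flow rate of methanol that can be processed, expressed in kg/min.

Δh = 2.53×(64.7−-23.4) + 1100 + 1.40×(173−64.7) = 1474.5 kJ/kg
Q = 5650 kW = 5650 kJ/s = 339000 kJ/min
ṁ = Q/Δh = 339000 / 1474.5 = 229.91 kg/min

ṁ = 230 kg/min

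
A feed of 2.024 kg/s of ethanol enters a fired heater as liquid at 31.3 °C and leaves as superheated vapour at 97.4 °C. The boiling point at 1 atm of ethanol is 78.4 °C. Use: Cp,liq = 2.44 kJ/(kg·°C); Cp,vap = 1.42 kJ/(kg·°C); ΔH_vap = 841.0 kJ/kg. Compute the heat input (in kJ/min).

liquid 31.3→78.4 °C: 114.92 kJ/kg
vaporisation at 78.4 °C: 841 kJ/kg
vapour 78.4→97.4 °C: 26.98 kJ/kg
Δh = 114.92 + 841 + 26.98 = 982.9 kJ/kg
Q = ṁ·Δh = 2.024 kg/s × 982.9 kJ/kg = 1989.4 kJ/s
|Q| = 1989.4 kW = 119360 kJ/min

Q = 119000 kJ/min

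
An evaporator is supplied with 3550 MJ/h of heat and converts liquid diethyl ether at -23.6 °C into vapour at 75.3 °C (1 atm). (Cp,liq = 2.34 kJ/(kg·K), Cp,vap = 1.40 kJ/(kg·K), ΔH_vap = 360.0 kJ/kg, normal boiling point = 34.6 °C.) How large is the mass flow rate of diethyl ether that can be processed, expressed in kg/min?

ṁ = 107 kg/min

Δh = 2.34×(34.6−-23.6) + 360.0 + 1.40×(75.3−34.6) = 553.17 kJ/kg
Q = 3550 MJ/h = 986.11 kJ/s = 59167 kJ/min
ṁ = Q/Δh = 59167 / 553.17 = 106.96 kg/min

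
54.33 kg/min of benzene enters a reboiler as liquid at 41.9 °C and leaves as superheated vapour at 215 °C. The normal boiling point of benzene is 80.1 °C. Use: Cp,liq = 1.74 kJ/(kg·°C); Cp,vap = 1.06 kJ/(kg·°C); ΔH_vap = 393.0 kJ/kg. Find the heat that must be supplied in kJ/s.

liquid 41.9→80.1 °C: 66.468 kJ/kg
vaporisation at 80.1 °C: 393 kJ/kg
vapour 80.1→215 °C: 142.99 kJ/kg
Δh = 66.468 + 393 + 142.99 = 602.46 kJ/kg
Q = ṁ·Δh = 54.33 kg/min × 602.46 kJ/kg = 32732 kJ/min
|Q| = 545.53 kW

Q = 546 kJ/s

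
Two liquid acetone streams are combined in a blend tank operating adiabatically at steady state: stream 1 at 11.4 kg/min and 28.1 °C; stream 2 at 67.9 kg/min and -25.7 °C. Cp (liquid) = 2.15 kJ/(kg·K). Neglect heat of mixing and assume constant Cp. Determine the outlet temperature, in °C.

T_out = -18.0 °C

Adiabatic, steady state ⇒ Σ ṁᵢCp,ᵢ(T_out − Tᵢ) = 0
Σ ṁᵢCp,ᵢTᵢ = 11.4×2.15×28.1 + 67.9×2.15×-25.7 = -3063.1
Σ ṁᵢCp,ᵢ = 11.4×2.15 + 67.9×2.15 = 170.5
T_out = -3063.1 / 170.5 = -17.966 °C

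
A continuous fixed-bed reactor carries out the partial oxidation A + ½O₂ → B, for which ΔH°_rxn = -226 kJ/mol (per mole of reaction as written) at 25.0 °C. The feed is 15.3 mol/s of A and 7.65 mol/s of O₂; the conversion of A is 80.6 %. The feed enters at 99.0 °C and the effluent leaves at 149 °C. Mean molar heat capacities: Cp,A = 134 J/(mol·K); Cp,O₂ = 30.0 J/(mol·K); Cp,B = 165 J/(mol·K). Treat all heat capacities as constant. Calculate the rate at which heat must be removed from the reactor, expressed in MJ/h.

Extent of reaction ξ = 0.806 × 15.3 = 12.332 mol/s
Reaction term: ξ·ΔH°_rxn = 12.332 × -226 = -2787 kJ/s
Sensible, feed 99.0→25 °C: -168.7 kJ/s
Outlet flows (mol/s): A 2.9682, O₂ 1.4841, B 12.332
Sensible, products 25→149 °C: 307.15 kJ/s
Q = ΔH = -2648.5 kJ/s = -2648.5 kW
Heat removed = 9534.7 MJ/h

Q_out = 9530 MJ/h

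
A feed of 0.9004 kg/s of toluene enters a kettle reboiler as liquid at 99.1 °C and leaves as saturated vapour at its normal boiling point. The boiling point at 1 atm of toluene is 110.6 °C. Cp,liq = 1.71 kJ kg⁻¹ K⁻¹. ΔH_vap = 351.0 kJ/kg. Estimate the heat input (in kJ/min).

liquid 99.1→110.6 °C: 19.665 kJ/kg
vaporisation at 110.6 °C: 351 kJ/kg
Δh = 19.665 + 351 = 370.67 kJ/kg
Q = ṁ·Δh = 0.9004 kg/s × 370.67 kJ/kg = 333.75 kJ/s
|Q| = 333.75 kW = 20025 kJ/min

Q = 20000 kJ/min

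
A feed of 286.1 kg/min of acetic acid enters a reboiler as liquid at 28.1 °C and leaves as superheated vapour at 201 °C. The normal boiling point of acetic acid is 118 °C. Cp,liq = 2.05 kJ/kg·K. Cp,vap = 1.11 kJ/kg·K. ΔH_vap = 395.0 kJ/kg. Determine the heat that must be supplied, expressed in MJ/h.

Q = 11500 MJ/h

liquid 28.1→118 °C: 184.29 kJ/kg
vaporisation at 118 °C: 395 kJ/kg
vapour 118→201 °C: 92.13 kJ/kg
Δh = 184.29 + 395 + 92.13 = 671.42 kJ/kg
Q = ṁ·Δh = 286.1 kg/min × 671.42 kJ/kg = 192090 kJ/min
|Q| = 3201.6 kW = 11526 MJ/h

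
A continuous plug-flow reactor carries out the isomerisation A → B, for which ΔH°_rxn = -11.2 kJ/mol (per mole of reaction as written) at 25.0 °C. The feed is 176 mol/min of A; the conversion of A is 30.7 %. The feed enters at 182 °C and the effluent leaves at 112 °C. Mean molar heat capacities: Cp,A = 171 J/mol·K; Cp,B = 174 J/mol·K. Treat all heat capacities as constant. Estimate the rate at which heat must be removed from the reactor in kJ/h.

Q_out = 162000 kJ/h

Extent of reaction ξ = 0.307 × 176 = 54.032 mol/min
Reaction term: ξ·ΔH°_rxn = 54.032 × -11.2 = -605.16 kJ/min
Sensible, feed 182→25 °C: -4725.1 kJ/min
Outlet flows (mol/min): A 121.97, B 54.032
Sensible, products 25→112 °C: 2632.5 kJ/min
Q = ΔH = -2697.8 kJ/min = -44.963 kW
Heat removed = 161870 kJ/h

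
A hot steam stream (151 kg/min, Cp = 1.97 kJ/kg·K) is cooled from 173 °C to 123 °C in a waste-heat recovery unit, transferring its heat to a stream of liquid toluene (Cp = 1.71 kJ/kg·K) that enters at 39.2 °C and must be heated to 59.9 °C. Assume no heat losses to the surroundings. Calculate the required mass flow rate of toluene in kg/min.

Heat released by hot stream: Q = 151 × 1.97 × (173 − 123) = 14873 kJ/min
Energy balance on cold side (adiabatic exchanger): Q = ṁ_c·Cp_c·(T_c,out − T_c,in)
ṁ_c = 14873 / [1.71 × (59.9 − 39.2)] = 420.19 kg/min

ṁ_c = 420 kg/min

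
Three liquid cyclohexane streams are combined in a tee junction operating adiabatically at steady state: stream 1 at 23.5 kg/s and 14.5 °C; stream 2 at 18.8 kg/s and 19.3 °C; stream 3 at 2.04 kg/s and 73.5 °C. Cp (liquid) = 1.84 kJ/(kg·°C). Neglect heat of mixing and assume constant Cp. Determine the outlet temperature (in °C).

No heat crosses the boundary, so H_out = H_in.
Σ ṁᵢCp,ᵢTᵢ = 23.5×1.84×14.5 + 18.8×1.84×19.3 + 2.04×1.84×73.5 = 1570.5
Σ ṁᵢCp,ᵢ = 23.5×1.84 + 18.8×1.84 + 2.04×1.84 = 81.586
T_out = 1570.5 / 81.586 = 19.25 °C

T_out = 19.2 °C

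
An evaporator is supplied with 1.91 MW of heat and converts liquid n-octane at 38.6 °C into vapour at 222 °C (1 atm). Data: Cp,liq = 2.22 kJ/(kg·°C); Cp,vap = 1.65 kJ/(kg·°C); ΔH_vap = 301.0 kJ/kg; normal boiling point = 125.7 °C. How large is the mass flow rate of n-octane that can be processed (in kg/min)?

Δh = 2.22×(125.7−38.6) + 301.0 + 1.65×(222−125.7) = 653.26 kJ/kg
Q = 1.91 MW = 1910 kJ/s = 114600 kJ/min
ṁ = Q/Δh = 114600 / 653.26 = 175.43 kg/min

ṁ = 175 kg/min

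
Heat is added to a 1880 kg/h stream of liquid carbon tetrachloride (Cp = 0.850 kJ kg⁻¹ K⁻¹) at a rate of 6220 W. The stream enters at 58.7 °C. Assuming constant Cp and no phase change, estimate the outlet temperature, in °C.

T_out = 72.7 °C

Q = 6220 W = 22392 kJ/h
ΔT = Q/(ṁ·Cp) = 22392/(1880×0.850) = 14.013 K
T_out = 58.7 + 14.013 = 72.713 °C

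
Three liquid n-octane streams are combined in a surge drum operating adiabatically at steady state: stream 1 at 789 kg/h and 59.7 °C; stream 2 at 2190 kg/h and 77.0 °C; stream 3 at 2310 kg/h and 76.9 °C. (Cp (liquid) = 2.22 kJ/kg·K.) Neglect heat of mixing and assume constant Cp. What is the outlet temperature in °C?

Adiabatic, steady state ⇒ Σ ṁᵢCp,ᵢ(T_out − Tᵢ) = 0
T_out = Σ ṁᵢCp,ᵢTᵢ / Σ ṁᵢCp,ᵢ
      = 873290 / 11742 = 74.376 °C

T_out = 74.4 °C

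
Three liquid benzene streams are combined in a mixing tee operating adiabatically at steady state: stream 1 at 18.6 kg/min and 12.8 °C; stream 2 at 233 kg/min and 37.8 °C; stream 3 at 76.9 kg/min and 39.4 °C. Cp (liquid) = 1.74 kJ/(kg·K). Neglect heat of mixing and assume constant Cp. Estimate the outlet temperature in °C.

T_out = 36.8 °C

Adiabatic, steady state ⇒ Σ ṁᵢCp,ᵢ(T_out − Tᵢ) = 0
Σ ṁᵢCp,ᵢTᵢ = 18.6×1.74×12.8 + 233×1.74×37.8 + 76.9×1.74×39.4 = 21011
Σ ṁᵢCp,ᵢ = 18.6×1.74 + 233×1.74 + 76.9×1.74 = 571.59
T_out = 21011 / 571.59 = 36.759 °C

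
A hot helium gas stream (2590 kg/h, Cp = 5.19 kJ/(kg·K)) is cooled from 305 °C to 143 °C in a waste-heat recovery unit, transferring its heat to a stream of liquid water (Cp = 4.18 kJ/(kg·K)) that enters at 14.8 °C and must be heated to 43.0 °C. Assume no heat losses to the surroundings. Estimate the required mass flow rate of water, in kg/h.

ṁ_c = 18500 kg/h

Heat released by hot stream: Q = 2590 × 5.19 × (305 − 143) = 2.1776e+06 kJ/h
Energy balance on cold side (adiabatic exchanger): Q = ṁ_c·Cp_c·(T_c,out − T_c,in)
ṁ_c = 2.1776e+06 / [4.18 × (43.0 − 14.8)] = 18474 kg/h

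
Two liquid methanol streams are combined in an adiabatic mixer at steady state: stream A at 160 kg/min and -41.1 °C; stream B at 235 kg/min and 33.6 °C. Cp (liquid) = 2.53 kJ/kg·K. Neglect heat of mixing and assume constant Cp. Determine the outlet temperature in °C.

T_out = 3.34 °C

No heat crosses the boundary, so H_out = H_in.
Σ ṁᵢCp,ᵢTᵢ = 160×2.53×-41.1 + 235×2.53×33.6 = 3339.6
Σ ṁᵢCp,ᵢ = 160×2.53 + 235×2.53 = 999.35
T_out = 3339.6 / 999.35 = 3.3418 °C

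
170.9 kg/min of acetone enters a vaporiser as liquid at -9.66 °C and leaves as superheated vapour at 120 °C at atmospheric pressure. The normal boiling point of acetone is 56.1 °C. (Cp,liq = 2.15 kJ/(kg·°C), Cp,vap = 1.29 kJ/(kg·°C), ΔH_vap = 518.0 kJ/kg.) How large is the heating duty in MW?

Q = 2.11 MW

liquid -9.66→56.1 °C: 141.38 kJ/kg
vaporisation at 56.1 °C: 518 kJ/kg
vapour 56.1→120 °C: 82.431 kJ/kg
Δh = 141.38 + 518 + 82.431 = 741.82 kJ/kg
Q = ṁ·Δh = 170.9 kg/min × 741.82 kJ/kg = 126780 kJ/min
|Q| = 2112.9 kW = 2.1129 MW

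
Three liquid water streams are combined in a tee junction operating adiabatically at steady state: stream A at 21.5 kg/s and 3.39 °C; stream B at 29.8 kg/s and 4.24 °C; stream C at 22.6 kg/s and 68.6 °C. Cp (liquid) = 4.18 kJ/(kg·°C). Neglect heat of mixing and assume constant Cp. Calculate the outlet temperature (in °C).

T_out = 23.7 °C

Energy balance with Q = 0: Σ ṁᵢCp,ᵢ(T_out − Tᵢ) = 0
Σ ṁᵢCp,ᵢTᵢ = 21.5×4.18×3.39 + 29.8×4.18×4.24 + 22.6×4.18×68.6 = 7313.3
Σ ṁᵢCp,ᵢ = 21.5×4.18 + 29.8×4.18 + 22.6×4.18 = 308.9
T_out = 7313.3 / 308.9 = 23.675 °C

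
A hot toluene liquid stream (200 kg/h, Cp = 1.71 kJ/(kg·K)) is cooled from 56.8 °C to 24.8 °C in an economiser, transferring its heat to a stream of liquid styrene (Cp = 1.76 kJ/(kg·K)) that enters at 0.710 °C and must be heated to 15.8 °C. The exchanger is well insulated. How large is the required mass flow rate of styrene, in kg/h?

ṁ_c = 412 kg/h

Heat released by hot stream: Q = 200 × 1.71 × (56.8 − 24.8) = 10944 kJ/h
Energy balance on cold side (adiabatic exchanger): Q = ṁ_c·Cp_c·(T_c,out − T_c,in)
ṁ_c = 10944 / [1.76 × (15.8 − 0.710)] = 412.07 kg/h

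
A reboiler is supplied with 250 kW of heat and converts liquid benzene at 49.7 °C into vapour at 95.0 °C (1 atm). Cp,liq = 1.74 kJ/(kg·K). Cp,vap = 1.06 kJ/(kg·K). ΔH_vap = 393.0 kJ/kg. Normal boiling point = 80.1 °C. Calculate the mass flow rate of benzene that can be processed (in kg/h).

Δh = 1.74×(80.1−49.7) + 393.0 + 1.06×(95.0−80.1) = 461.69 kJ/kg
Q = 250 kW = 250 kJ/s = 900000 kJ/h
ṁ = Q/Δh = 900000 / 461.69 = 1949.4 kg/h

ṁ = 1950 kg/h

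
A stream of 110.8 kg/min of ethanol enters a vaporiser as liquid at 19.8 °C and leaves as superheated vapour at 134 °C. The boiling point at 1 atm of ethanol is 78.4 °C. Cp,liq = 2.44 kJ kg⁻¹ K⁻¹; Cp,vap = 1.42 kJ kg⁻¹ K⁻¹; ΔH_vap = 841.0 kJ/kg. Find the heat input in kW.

liquid 19.8→78.4 °C: 142.98 kJ/kg
vaporisation at 78.4 °C: 841 kJ/kg
vapour 78.4→134 °C: 78.952 kJ/kg
Δh = 142.98 + 841 + 78.952 = 1062.9 kJ/kg
Q = ṁ·Δh = 110.8 kg/min × 1062.9 kJ/kg = 117770 kJ/min
|Q| = 1962.9 kW

Q = 1960 kW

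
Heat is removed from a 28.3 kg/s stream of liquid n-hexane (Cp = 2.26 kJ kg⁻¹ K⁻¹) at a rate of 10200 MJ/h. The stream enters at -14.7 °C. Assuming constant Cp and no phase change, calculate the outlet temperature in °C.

Q = 10200 MJ/h = 2833.3 kJ/s
ΔT = Q/(ṁ·Cp) = 2833.3/(28.3×2.26) = 44.3 K
T_out = -14.7 − 44.3 = -59 °C

T_out = -59.0 °C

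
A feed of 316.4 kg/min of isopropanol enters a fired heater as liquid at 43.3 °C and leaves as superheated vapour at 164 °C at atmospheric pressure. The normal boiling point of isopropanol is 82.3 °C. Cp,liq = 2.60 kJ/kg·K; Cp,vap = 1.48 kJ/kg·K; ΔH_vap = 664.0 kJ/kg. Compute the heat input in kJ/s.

Q = 4670 kJ/s

liquid 43.3→82.3 °C: 101.4 kJ/kg
vaporisation at 82.3 °C: 664 kJ/kg
vapour 82.3→164 °C: 120.92 kJ/kg
Δh = 101.4 + 664 + 120.92 = 886.32 kJ/kg
Q = ṁ·Δh = 316.4 kg/min × 886.32 kJ/kg = 280430 kJ/min
|Q| = 4673.8 kW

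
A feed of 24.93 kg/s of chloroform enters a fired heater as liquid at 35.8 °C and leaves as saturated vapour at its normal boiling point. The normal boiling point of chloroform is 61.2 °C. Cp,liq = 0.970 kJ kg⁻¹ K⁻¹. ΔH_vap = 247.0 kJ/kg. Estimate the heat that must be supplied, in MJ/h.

Q = 24400 MJ/h

liquid 35.8→61.2 °C: 24.638 kJ/kg
vaporisation at 61.2 °C: 247 kJ/kg
Δh = 24.638 + 247 = 271.64 kJ/kg
Q = ṁ·Δh = 24.93 kg/s × 271.64 kJ/kg = 6771.9 kJ/s
|Q| = 6771.9 kW = 24379 MJ/h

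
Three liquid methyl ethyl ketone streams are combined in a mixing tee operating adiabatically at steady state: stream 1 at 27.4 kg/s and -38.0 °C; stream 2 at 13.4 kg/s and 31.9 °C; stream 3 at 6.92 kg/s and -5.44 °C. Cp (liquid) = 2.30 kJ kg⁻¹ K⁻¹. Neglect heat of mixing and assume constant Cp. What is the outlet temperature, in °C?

Energy balance with Q = 0: Σ ṁᵢCp,ᵢ(T_out − Tᵢ) = 0
Σ ṁᵢCp,ᵢTᵢ = 27.4×2.30×-38.0 + 13.4×2.30×31.9 + 6.92×2.30×-5.44 = -1498.2
Σ ṁᵢCp,ᵢ = 27.4×2.30 + 13.4×2.30 + 6.92×2.30 = 109.76
T_out = -1498.2 / 109.76 = -13.65 °C

T_out = -13.7 °C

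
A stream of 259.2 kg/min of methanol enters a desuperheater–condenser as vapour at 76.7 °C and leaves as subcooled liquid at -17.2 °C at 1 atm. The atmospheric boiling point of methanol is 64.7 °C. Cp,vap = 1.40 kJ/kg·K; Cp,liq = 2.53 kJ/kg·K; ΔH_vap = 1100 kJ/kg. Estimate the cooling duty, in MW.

Q_c = 5.72 MW

vapour 76.7→64.7 °C: -16.8 kJ/kg
condensation at 64.7 °C: -1100 kJ/kg
liquid 64.7→-17.2 °C: -207.21 kJ/kg
Δh = -16.8 + -1100 + -207.21 = -1324 kJ/kg
Q = ṁ·Δh = 259.2 kg/min × -1324 kJ/kg = -343180 kJ/min
|Q| = 5719.7 kW = 5.7197 MW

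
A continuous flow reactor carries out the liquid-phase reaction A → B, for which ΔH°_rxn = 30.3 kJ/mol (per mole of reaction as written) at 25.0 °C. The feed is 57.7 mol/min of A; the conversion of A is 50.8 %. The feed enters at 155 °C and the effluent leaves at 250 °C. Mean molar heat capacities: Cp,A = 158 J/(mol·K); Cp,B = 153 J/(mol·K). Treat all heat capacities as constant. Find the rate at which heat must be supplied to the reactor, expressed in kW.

Q_in = 28.7 kW

Extent of reaction ξ = 0.508 × 57.7 = 29.312 mol/min
Reaction term: ξ·ΔH°_rxn = 29.312 × 30.3 = 888.14 kJ/min
Sensible, feed 155→25 °C: -1185.2 kJ/min
Outlet flows (mol/min): A 28.388, B 29.312
Sensible, products 25→250 °C: 2018.3 kJ/min
Q = ΔH = 1721.2 kJ/min = 28.687 kW
Heat supplied = 28.687 kW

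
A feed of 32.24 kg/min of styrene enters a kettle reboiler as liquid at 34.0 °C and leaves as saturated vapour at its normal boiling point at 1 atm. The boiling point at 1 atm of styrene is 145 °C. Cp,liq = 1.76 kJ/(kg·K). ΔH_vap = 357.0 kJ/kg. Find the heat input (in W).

liquid 34.0→145 °C: 195.36 kJ/kg
vaporisation at 145 °C: 357 kJ/kg
Δh = 195.36 + 357 = 552.36 kJ/kg
Q = ṁ·Δh = 32.24 kg/min × 552.36 kJ/kg = 17808 kJ/min
|Q| = 296.8 kW = 296800 W

Q = 297000 W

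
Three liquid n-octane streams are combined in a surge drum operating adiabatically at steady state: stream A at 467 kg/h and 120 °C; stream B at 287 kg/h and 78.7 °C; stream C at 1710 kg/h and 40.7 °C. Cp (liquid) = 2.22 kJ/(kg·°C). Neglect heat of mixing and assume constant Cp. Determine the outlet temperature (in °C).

T_out = 60.2 °C

Adiabatic, steady state ⇒ Σ ṁᵢCp,ᵢ(T_out − Tᵢ) = 0
T_out = Σ ṁᵢCp,ᵢTᵢ / Σ ṁᵢCp,ᵢ
      = 329060 / 5470.1 = 60.156 °C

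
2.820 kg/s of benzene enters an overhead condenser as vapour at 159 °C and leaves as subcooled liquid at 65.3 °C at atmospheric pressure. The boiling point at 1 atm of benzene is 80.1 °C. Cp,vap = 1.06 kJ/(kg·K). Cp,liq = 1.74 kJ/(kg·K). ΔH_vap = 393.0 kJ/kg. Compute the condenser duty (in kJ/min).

Q_c = 85000 kJ/min

vapour 159→80.1 °C: -83.634 kJ/kg
condensation at 80.1 °C: -393 kJ/kg
liquid 80.1→65.3 °C: -25.752 kJ/kg
Δh = -83.634 + -393 + -25.752 = -502.39 kJ/kg
Q = ṁ·Δh = 2.820 kg/s × -502.39 kJ/kg = -1416.7 kJ/s
|Q| = 1416.7 kW = 85004 kJ/min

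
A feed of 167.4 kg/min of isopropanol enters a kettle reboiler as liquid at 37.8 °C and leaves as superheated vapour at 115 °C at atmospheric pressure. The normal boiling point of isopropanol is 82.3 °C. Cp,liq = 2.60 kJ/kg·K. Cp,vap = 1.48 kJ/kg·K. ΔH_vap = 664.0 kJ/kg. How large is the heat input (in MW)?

liquid 37.8→82.3 °C: 115.7 kJ/kg
vaporisation at 82.3 °C: 664 kJ/kg
vapour 82.3→115 °C: 48.396 kJ/kg
Δh = 115.7 + 664 + 48.396 = 828.1 kJ/kg
Q = ṁ·Δh = 167.4 kg/min × 828.1 kJ/kg = 138620 kJ/min
|Q| = 2310.4 kW = 2.3104 MW

Q = 2.31 MW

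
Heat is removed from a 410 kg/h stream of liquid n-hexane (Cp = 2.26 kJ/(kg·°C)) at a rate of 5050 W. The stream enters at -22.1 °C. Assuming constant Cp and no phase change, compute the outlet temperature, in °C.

Q = 5050 W = 18180 kJ/h
ΔT = Q/(ṁ·Cp) = 18180/(410×2.26) = 19.62 K
T_out = -22.1 − 19.62 = -41.72 °C

T_out = -41.7 °C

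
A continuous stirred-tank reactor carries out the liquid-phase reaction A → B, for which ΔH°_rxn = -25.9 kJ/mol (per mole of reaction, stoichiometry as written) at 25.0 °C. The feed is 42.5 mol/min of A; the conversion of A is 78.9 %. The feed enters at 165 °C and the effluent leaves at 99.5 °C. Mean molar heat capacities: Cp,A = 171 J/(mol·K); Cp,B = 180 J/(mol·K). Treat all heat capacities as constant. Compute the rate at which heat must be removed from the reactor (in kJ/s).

Q_out = 22.0 kJ/s

Extent of reaction ξ = 0.789 × 42.5 = 33.532 mol/min
Reaction term: ξ·ΔH°_rxn = 33.532 × -25.9 = -868.49 kJ/min
Sensible, feed 165→25 °C: -1017.5 kJ/min
Outlet flows (mol/min): A 8.9675, B 33.532
Sensible, products 25→99.5 °C: 563.91 kJ/min
Q = ΔH = -1322 kJ/min = -22.034 kW
Heat removed = 22.034 kJ/s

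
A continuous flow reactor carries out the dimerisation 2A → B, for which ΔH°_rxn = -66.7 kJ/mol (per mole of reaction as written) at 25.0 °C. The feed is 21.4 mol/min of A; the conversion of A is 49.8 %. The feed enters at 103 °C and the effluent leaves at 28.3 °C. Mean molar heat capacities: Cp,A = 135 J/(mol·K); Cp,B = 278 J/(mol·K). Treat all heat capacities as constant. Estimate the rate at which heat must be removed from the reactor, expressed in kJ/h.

Q_out = 34300 kJ/h

Extent of reaction ξ = 0.498 × 21.4 / 2 = 5.3286 mol/min
Reaction term: ξ·ΔH°_rxn = 5.3286 × -66.7 = -355.42 kJ/min
Sensible, feed 103→25 °C: -225.34 kJ/min
Outlet flows (mol/min): A 10.743, B 5.3286
Sensible, products 25→28.3 °C: 9.6744 kJ/min
Q = ΔH = -571.09 kJ/min = -9.5181 kW
Heat removed = 34265 kJ/h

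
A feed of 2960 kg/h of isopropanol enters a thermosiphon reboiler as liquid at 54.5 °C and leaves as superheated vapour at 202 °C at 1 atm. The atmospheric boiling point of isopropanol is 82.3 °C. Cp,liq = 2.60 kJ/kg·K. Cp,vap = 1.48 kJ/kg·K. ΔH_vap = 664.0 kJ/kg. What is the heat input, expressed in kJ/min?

Q = 45100 kJ/min

liquid 54.5→82.3 °C: 72.28 kJ/kg
vaporisation at 82.3 °C: 664 kJ/kg
vapour 82.3→202 °C: 177.16 kJ/kg
Δh = 72.28 + 664 + 177.16 = 913.44 kJ/kg
Q = ṁ·Δh = 2960 kg/h × 913.44 kJ/kg = 2.7038e+06 kJ/h
|Q| = 751.05 kW = 45063 kJ/min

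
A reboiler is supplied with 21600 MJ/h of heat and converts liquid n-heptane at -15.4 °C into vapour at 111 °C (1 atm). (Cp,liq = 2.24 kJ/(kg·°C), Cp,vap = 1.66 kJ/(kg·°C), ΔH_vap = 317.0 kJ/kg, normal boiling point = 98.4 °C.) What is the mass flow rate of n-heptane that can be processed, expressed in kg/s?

Δh = 2.24×(98.4−-15.4) + 317.0 + 1.66×(111−98.4) = 592.83 kJ/kg
Q = 21600 MJ/h = 6000 kJ/s = 6000 kJ/s
ṁ = Q/Δh = 6000 / 592.83 = 10.121 kg/s

ṁ = 10.1 kg/s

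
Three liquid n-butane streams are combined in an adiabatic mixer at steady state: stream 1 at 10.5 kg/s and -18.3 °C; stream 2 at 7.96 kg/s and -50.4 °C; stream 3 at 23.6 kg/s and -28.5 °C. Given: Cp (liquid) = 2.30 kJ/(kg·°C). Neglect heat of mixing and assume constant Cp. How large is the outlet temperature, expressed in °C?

No heat crosses the boundary, so H_out = H_in.
Σ ṁᵢCp,ᵢTᵢ = 10.5×2.30×-18.3 + 7.96×2.30×-50.4 + 23.6×2.30×-28.5 = -2911.6
Σ ṁᵢCp,ᵢ = 10.5×2.30 + 7.96×2.30 + 23.6×2.30 = 96.738
T_out = -2911.6 / 96.738 = -30.098 °C

T_out = -30.1 °C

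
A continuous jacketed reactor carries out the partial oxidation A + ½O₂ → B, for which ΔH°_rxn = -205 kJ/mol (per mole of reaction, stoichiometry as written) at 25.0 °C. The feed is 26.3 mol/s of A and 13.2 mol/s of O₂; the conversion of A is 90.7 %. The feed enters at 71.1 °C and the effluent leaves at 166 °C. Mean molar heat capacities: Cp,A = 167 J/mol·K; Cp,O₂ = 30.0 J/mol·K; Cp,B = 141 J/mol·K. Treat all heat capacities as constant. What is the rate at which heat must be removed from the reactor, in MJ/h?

Q_out = 16500 MJ/h

Extent of reaction ξ = 0.907 × 26.3 = 23.854 mol/s
Reaction term: ξ·ΔH°_rxn = 23.854 × -205 = -4890.1 kJ/s
Sensible, feed 71.1→25 °C: -220.73 kJ/s
Outlet flows (mol/s): A 2.4459, O₂ 1.2729, B 23.854
Sensible, products 25→166 °C: 537.22 kJ/s
Q = ΔH = -4573.6 kJ/s = -4573.6 kW
Heat removed = 16465 MJ/h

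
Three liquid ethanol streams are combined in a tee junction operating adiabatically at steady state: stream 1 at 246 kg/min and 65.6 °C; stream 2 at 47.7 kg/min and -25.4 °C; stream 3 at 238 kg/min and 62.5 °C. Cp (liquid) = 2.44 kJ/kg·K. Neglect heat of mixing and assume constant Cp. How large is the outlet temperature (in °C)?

Adiabatic, steady state ⇒ Σ ṁᵢCp,ᵢ(T_out − Tᵢ) = 0
T_out = Σ ṁᵢCp,ᵢTᵢ / Σ ṁᵢCp,ᵢ
      = 72714 / 1297.3 = 56.049 °C

T_out = 56.0 °C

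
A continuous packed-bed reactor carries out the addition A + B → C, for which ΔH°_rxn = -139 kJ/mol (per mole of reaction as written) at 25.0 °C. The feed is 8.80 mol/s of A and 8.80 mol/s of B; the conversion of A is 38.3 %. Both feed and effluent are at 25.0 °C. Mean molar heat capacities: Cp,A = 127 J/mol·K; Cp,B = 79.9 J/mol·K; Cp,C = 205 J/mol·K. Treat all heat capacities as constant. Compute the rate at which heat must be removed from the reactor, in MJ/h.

Extent of reaction ξ = 0.383 × 8.80 = 3.3704 mol/s
Reaction term: ξ·ΔH°_rxn = 3.3704 × -139 = -468.49 kJ/s
Q = ΔH = -468.49 kJ/s = -468.49 kW
Heat removed = 1686.5 MJ/h

Q_out = 1690 MJ/h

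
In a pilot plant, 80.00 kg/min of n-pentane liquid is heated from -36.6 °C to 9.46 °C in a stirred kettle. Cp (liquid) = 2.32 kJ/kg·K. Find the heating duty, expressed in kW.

Q = 142 kW

Q = ṁ·Cp·ΔT = 80.00 × 2.32 × (9.46 − -36.6) = 8548.7 kJ/min
Converting: 8548.7 / 60 s = 142.48 kW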